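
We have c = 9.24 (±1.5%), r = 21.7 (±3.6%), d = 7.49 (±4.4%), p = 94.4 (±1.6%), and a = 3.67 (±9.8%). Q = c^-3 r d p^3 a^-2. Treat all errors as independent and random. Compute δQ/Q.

Each factor contributes (exponent × relative error)² to (δQ/Q)²:
  (-3·δc/c)² = (-3×0.0150)² = 0.00202;  (1·δr/r)² = (1×0.0360)² = 0.00130;  (1·δd/d)² = (1×0.0440)² = 0.00194;  (3·δp/p)² = (3×0.0160)² = 0.00230;  (-2·δa/a)² = (-2×0.0980)² = 0.0384
δQ/Q = √(0.0460) = 0.214

0.214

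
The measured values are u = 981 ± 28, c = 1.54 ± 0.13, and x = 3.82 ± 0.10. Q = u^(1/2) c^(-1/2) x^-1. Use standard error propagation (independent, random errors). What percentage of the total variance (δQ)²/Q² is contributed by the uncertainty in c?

(δQ/Q)² = (½·δu/u)² + (−½·δc/c)² + (-1·δx/x)²
  u term: (0.5×0.0285)² = 0.000204
  c term: (-0.5×0.0844)² = 0.00178
  x term: (-1×0.0262)² = 0.000685
Total = 0.00267. Share from c = 0.00178/0.00267 = 0.667.

66.7%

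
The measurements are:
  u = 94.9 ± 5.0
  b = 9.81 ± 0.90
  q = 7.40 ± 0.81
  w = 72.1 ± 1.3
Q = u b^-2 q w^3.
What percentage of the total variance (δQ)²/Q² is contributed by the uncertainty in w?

5.70%

(δQ/Q)² = (1·δu/u)² + (-2·δb/b)² + (1·δq/q)² + (3·δw/w)²
  u term: (1×0.0527)² = 0.00278
  b term: (-2×0.0917)² = 0.0337
  q term: (1×0.109)² = 0.0120
  w term: (3×0.0180)² = 0.00293
Total = 0.0514. Share from w = 0.00293/0.0514 = 0.0570.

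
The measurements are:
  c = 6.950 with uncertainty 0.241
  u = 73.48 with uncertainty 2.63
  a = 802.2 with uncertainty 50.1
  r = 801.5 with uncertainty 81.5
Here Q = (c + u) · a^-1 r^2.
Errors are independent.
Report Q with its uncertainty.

Let w = c + u = 80.43. δw = √(δc² + δu²) = √(0.0581 + 6.92) = 2.64, so δw/w = 0.0328.
Q is then a monomial in w, a, r:
δQ/Q = √((δw/w)² + (-1·δa/a)² + (2·δr/r)²) = √(0.00108 + 0.00390 + 0.0414) = 0.215
Q = 64410, so δQ = 0.215 × 64410 = 13900.

64410 ± 13900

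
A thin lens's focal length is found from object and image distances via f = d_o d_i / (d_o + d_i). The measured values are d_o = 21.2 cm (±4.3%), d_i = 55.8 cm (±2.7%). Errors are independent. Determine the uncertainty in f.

∂f/∂d_o = (d_i/(d_o+d_i))² = 0.525;  ∂f/∂d_i = (d_o/(d_o+d_i))² = 0.0758
δf = √((∂f/∂d_o · δd_o)² + (∂f/∂d_i · δd_i)²) = √(0.229 + 0.0130) = 0.492 cm

0.492 cm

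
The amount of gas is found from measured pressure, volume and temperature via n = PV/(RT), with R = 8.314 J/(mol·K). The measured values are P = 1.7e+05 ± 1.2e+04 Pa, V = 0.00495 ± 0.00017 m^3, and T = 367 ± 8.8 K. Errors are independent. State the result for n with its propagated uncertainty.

0.276 ± 0.0226 mol

Since n is a product/quotient, work with relative uncertainties:
  (1·δP/P)² = (1×0.0706)² = 0.00498;  (1·δV/V)² = (1×0.0343)² = 0.00118;  (-1·δT/T)² = (-1×0.0240)² = 0.000575
δn/n = √(0.00674) = 0.0821
n = 0.276 mol, so δn = 0.0821 × 0.276 = 0.0226 mol.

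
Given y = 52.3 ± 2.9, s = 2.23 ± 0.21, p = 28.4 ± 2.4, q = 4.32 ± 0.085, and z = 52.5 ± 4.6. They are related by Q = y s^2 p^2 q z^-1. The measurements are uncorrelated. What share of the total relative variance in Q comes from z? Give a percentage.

10.2%

(δQ/Q)² = (1·δy/y)² + (2·δs/s)² + (2·δp/p)² + (1·δq/q)² + (-1·δz/z)²
  y term: (1×0.0554)² = 0.00307
  s term: (2×0.0942)² = 0.0355
  p term: (2×0.0845)² = 0.0286
  q term: (1×0.0197)² = 0.000387
  z term: (-1×0.0876)² = 0.00768
Total = 0.0752. Share from z = 0.00768/0.0752 = 0.102.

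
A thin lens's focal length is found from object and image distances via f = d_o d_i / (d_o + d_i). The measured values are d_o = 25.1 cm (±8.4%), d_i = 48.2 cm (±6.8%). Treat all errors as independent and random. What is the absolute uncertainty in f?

0.989 cm

∂f/∂d_o = (d_i/(d_o+d_i))² = 0.432;  ∂f/∂d_i = (d_o/(d_o+d_i))² = 0.117
δf = √((∂f/∂d_o · δd_o)² + (∂f/∂d_i · δd_i)²) = √(0.831 + 0.148) = 0.989 cm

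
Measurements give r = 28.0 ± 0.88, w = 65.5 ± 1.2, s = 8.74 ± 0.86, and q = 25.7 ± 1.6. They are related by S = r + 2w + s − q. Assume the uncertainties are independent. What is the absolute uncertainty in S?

Sums and differences: (δS)² = Σ (cᵢ δxᵢ)².
  (δr)² = 0.774;  (2·δw)² = 5.76;  (δs)² = 0.740;  (δq)² = 2.56
δS = √(9.83) = 3.14

3.14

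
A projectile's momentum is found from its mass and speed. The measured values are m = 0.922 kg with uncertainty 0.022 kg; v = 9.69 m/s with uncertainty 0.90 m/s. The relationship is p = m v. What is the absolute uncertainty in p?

0.857 kg·m/s

p is a product of powers, so relative uncertainties combine in quadrature:
  (1·δm/m)² = (1×0.0239)² = 0.000569;  (1·δv/v)² = (1×0.0929)² = 0.00863
δp/p = √(0.00920) = 0.0959
p = 8.93 kg·m/s, so δp = 0.0959 × 8.93 = 0.857 kg·m/s.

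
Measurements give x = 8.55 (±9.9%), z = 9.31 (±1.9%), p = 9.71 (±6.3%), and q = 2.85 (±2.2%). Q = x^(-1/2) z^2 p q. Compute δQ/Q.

Each factor contributes (exponent × relative error)² to (δQ/Q)²:
  (−½·δx/x)² = (-0.5×0.0990)² = 0.00245;  (2·δz/z)² = (2×0.0190)² = 0.00144;  (1·δp/p)² = (1×0.0630)² = 0.00397;  (1·δq/q)² = (1×0.0220)² = 0.000484
δQ/Q = √(0.00835) = 0.0914

0.0914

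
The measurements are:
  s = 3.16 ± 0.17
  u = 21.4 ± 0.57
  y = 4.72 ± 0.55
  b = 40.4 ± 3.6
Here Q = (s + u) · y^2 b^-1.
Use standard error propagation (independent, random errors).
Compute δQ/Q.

0.251

Let w = s + u = 24.6. δw = √(δs² + δu²) = √(0.0289 + 0.325) = 0.595, so δw/w = 0.0242.
Q is then a monomial in w, y, b:
δQ/Q = √((δw/w)² + (2·δy/y)² + (-1·δb/b)²) = √(0.000587 + 0.0543 + 0.00794) = 0.251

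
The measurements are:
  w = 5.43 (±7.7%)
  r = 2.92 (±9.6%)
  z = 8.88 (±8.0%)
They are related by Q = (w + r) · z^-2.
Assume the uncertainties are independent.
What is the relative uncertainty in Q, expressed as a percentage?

Let u = w + r = 8.35. δu = √(δw² + δr²) = √(0.175 + 0.0786) = 0.503, so δu/u = 0.0603.
Q is then a monomial in u, z:
δQ/Q = √((δu/u)² + (-2·δz/z)²) = √(0.00363 + 0.0256) = 0.171

17.1%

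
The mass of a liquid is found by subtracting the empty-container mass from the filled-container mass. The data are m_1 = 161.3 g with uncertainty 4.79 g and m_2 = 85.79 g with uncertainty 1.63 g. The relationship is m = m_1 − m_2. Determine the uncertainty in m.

5.06 g

Each term contributes (cᵢ δxᵢ)² to (δm)²:
  (δm_1)² = 22.9;  (δm_2)² = 2.66
δm = √(25.6) = 5.06 g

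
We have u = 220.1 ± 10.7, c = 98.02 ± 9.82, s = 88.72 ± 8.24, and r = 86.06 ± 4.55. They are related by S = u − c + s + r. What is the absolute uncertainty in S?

Absolute uncertainties add in quadrature for a linear combination:
  (δu)² = 114;  (δc)² = 96.4;  (δs)² = 67.9;  (δr)² = 20.7
δS = √(300) = 17.3

17.3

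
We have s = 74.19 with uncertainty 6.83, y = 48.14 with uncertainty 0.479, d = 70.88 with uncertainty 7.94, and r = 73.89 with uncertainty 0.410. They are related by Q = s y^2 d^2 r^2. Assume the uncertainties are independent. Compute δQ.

For a monomial Q ∝ s, y^2, d^2, r^2, fractional errors add in quadrature:
  (1·δs/s)² = (1×0.0921)² = 0.00848;  (2·δy/y)² = (2×0.00995)² = 0.000396;  (2·δd/d)² = (2×0.112)² = 0.0502;  (2·δr/r)² = (2×0.00555)² = 0.000123
δQ/Q = √(0.0592) = 0.243
Q = 4.716e+12, so δQ = 0.243 × 4.716e+12 = 1.15e+12.

1.15e+12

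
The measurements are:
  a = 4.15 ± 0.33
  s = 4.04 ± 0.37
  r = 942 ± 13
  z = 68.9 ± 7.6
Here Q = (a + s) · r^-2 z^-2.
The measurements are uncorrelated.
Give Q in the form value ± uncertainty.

Let u = a + s = 8.19. δu = √(δa² + δs²) = √(0.109 + 0.137) = 0.496, so δu/u = 0.0605.
Q is then a monomial in u, r, z:
δQ/Q = √((δu/u)² + (-2·δr/r)² + (-2·δz/z)²) = √(0.00366 + 0.000762 + 0.0487) = 0.230
Q = 1.94e-09, so δQ = 0.230 × 1.94e-09 = 4.48e-10.

(1.94 ± 0.448) × 10^-9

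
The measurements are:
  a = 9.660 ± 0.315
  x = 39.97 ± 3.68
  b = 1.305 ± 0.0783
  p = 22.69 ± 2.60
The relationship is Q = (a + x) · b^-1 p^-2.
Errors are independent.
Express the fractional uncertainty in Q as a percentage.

24.8%

Let u = a + x = 49.63. δu = √(δa² + δx²) = √(0.0992 + 13.5) = 3.69, so δu/u = 0.0744.
Q is then a monomial in u, b, p:
δQ/Q = √((δu/u)² + (-1·δb/b)² + (-2·δp/p)²) = √(0.00554 + 0.00360 + 0.0525) = 0.248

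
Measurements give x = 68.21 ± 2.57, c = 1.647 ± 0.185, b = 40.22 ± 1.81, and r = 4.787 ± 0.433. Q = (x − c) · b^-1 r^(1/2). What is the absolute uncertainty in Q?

0.270

Let u = x − c = 66.56. δu = √(δx² + δc²) = √(6.60 + 0.0342) = 2.58, so δu/u = 0.0387.
Q is then a monomial in u, b, r:
δQ/Q = √((δu/u)² + (-1·δb/b)² + (½·δr/r)²) = √(0.00150 + 0.00203 + 0.00205) = 0.0746
Q = 3.621, so δQ = 0.0746 × 3.621 = 0.270.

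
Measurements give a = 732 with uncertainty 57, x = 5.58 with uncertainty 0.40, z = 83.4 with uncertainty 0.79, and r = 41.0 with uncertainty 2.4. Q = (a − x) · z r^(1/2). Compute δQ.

32700

Let u = a − x = 726. δu = √(δa² + δx²) = √(3250 + 0.160) = 57.0, so δu/u = 0.0785.
Q is then a monomial in u, z, r:
δQ/Q = √((δu/u)² + (1·δz/z)² + (½·δr/r)²) = √(0.00616 + 8.97e-05 + 0.000857) = 0.0843
Q = 3.88e+05, so δQ = 0.0843 × 3.88e+05 = 32700.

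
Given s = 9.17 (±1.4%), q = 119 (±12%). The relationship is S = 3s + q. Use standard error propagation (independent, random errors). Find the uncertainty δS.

S is a linear combination, so absolute uncertainties add in quadrature:
  (3·δs)² = 0.148;  (δq)² = 204
δS = √(204) = 14.3

14.3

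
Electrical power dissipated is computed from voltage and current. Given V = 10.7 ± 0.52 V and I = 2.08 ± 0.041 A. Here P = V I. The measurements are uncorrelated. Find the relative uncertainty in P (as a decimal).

0.0524

Since P is a product/quotient, work with relative uncertainties:
  (1·δV/V)² = (1×0.0486)² = 0.00236;  (1·δI/I)² = (1×0.0197)² = 0.000389
δP/P = √(0.00275) = 0.0524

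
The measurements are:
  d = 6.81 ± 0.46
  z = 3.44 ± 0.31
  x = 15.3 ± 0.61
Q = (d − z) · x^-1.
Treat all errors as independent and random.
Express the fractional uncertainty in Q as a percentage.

16.9%

Let u = d − z = 3.37. δu = √(δd² + δz²) = √(0.212 + 0.0961) = 0.555, so δu/u = 0.165.
Q is then a monomial in u, x:
δQ/Q = √((δu/u)² + (-1·δx/x)²) = √(0.0271 + 0.00159) = 0.169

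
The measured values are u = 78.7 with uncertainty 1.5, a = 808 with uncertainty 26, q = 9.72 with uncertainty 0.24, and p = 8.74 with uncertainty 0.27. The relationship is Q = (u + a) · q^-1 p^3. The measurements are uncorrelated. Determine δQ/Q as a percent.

10.0%

Let w = u + a = 887. δw = √(δu² + δa²) = √(2.25 + 676) = 26.0, so δw/w = 0.0294.
Q is then a monomial in w, q, p:
δQ/Q = √((δw/w)² + (-1·δq/q)² + (3·δp/p)²) = √(0.000863 + 0.000610 + 0.00859) = 0.100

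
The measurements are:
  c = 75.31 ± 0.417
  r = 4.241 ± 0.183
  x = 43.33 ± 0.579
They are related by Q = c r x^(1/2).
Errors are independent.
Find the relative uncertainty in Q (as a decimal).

Products/powers → add relative errors in quadrature, weighted by exponent:
  (1·δc/c)² = (1×0.00554)² = 3.07e-05;  (1·δr/r)² = (1×0.0432)² = 0.00186;  (½·δx/x)² = (0.5×0.0134)² = 4.46e-05
δQ/Q = √(0.00194) = 0.0440

0.0440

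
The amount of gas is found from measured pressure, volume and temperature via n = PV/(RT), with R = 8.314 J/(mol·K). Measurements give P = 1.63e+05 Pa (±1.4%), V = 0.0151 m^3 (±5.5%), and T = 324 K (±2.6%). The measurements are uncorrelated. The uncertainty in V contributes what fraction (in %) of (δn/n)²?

77.6%

(δn/n)² = (1·δP/P)² + (1·δV/V)² + (-1·δT/T)²
  P term: (1×0.0140)² = 0.000196
  V term: (1×0.0550)² = 0.00302
  T term: (-1×0.0260)² = 0.000676
Total = 0.00390. Share from V = 0.00302/0.00390 = 0.776.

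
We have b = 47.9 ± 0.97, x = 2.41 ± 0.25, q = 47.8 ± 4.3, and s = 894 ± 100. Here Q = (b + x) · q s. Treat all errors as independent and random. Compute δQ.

Let u = b + x = 50.3. δu = √(δb² + δx²) = √(0.941 + 0.0625) = 1.00, so δu/u = 0.0199.
Q is then a monomial in u, q, s:
δQ/Q = √((δu/u)² + (1·δq/q)² + (1·δs/s)²) = √(0.000396 + 0.00809 + 0.0125) = 0.145
Q = 2.15e+06, so δQ = 0.145 × 2.15e+06 = 3.12e+05.

3.12e+05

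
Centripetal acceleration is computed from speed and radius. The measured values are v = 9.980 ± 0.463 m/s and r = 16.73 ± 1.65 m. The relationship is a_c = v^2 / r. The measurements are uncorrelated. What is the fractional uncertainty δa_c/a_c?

For a monomial a_c ∝ v^2, r^-1, fractional errors add in quadrature:
  (2·δv/v)² = (2×0.0464)² = 0.00861;  (-1·δr/r)² = (-1×0.0986)² = 0.00973
δa_c/a_c = √(0.0183) = 0.135

0.135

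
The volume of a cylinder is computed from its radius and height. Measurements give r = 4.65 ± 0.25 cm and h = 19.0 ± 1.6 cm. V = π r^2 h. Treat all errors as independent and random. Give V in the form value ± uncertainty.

Each factor contributes (exponent × relative error)² to (δV/V)²:
  (2·δr/r)² = (2×0.0538)² = 0.0116;  (1·δh/h)² = (1×0.0842)² = 0.00709
δV/V = √(0.0187) = 0.137
V = 1290 cm^3, so δV = 0.137 × 1290 = 176 cm^3.

1290 ± 176 cm^3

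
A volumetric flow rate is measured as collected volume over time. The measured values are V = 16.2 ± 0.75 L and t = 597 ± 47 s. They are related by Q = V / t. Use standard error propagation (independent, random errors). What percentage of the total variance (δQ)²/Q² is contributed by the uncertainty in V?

(δQ/Q)² = (1·δV/V)² + (-1·δt/t)²
  V term: (1×0.0463)² = 0.00214
  t term: (-1×0.0787)² = 0.00620
Total = 0.00834. Share from V = 0.00214/0.00834 = 0.257.

25.7%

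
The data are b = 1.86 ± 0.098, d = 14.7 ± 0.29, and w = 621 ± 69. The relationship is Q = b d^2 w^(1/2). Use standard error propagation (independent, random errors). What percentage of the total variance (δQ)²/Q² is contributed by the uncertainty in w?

41.6%

(δQ/Q)² = (1·δb/b)² + (2·δd/d)² + (½·δw/w)²
  b term: (1×0.0527)² = 0.00278
  d term: (2×0.0197)² = 0.00156
  w term: (0.5×0.111)² = 0.00309
Total = 0.00742. Share from w = 0.00309/0.00742 = 0.416.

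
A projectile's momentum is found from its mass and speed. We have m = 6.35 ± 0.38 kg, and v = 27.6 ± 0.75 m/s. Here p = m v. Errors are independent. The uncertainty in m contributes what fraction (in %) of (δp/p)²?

82.9%

(δp/p)² = (1·δm/m)² + (1·δv/v)²
  m term: (1×0.0598)² = 0.00358
  v term: (1×0.0272)² = 0.000738
Total = 0.00432. Share from m = 0.00358/0.00432 = 0.829.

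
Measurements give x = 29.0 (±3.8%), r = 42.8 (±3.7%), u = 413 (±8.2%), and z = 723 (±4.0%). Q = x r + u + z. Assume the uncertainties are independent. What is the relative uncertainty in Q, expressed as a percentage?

Let p = x·r = 1240. δp/p = √((1·δx/x)² + (1·δr/r)²) = √(0.00144 + 0.00137) = 0.0530, so δp = 65.8.
Q = p + u + z: δQ = √(δp² + δu² + δz²) = √(4330 + 1150 + 836) = 79.5
Q = 2380, so δQ/Q = 79.5/2380 = 0.0334.

3.34%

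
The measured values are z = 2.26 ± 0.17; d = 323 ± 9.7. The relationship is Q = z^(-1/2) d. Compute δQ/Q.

0.0481

Since Q is a product/quotient, work with relative uncertainties:
  (−½·δz/z)² = (-0.5×0.0752)² = 0.00141;  (1·δd/d)² = (1×0.0300)² = 0.000902
δQ/Q = √(0.00232) = 0.0481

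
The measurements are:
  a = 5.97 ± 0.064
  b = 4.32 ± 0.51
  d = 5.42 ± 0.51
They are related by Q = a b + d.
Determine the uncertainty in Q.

Let p = a·b = 25.8. δp/p = √((1·δa/a)² + (1·δb/b)²) = √(0.000115 + 0.0139) = 0.119, so δp = 3.06.
Q = p + d: δQ = √(δp² + δd²) = √(9.35 + 0.260) = 3.10

3.10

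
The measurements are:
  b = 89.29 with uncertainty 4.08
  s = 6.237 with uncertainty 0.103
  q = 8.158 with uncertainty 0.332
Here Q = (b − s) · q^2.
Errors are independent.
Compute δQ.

Let u = b − s = 83.05. δu = √(δb² + δs²) = √(16.6 + 0.0106) = 4.08, so δu/u = 0.0491.
Q is then a monomial in u, q:
δQ/Q = √((δu/u)² + (2·δq/q)²) = √(0.00241 + 0.00662) = 0.0951
Q = 5527, so δQ = 0.0951 × 5527 = 526.

526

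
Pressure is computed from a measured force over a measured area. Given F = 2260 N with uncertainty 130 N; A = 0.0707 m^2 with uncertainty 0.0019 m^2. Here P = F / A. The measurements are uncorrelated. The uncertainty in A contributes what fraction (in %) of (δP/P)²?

(δP/P)² = (1·δF/F)² + (-1·δA/A)²
  F term: (1×0.0575)² = 0.00331
  A term: (-1×0.0269)² = 0.000722
Total = 0.00403. Share from A = 0.000722/0.00403 = 0.179.

17.9%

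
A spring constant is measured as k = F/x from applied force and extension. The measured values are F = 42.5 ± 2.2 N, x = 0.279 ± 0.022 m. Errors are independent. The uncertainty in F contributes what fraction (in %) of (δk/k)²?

(δk/k)² = (1·δF/F)² + (-1·δx/x)²
  F term: (1×0.0518)² = 0.00268
  x term: (-1×0.0789)² = 0.00622
Total = 0.00890. Share from F = 0.00268/0.00890 = 0.301.

30.1%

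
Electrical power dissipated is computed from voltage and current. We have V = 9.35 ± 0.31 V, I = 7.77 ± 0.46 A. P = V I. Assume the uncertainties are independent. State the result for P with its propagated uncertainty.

72.6 ± 4.93 W

Relative error in a monomial: (δP/P)² = Σ (nᵢ · δxᵢ/xᵢ)².
  (1·δV/V)² = (1×0.0332)² = 0.00110;  (1·δI/I)² = (1×0.0592)² = 0.00350
δP/P = √(0.00460) = 0.0679
P = 72.6 W, so δP = 0.0679 × 72.6 = 4.93 W.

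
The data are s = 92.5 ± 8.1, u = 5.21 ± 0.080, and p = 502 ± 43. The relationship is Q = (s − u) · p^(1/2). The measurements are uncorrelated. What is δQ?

Let w = s − u = 87.3. δw = √(δs² + δu²) = √(65.6 + 0.00640) = 8.10, so δw/w = 0.0928.
Q is then a monomial in w, p:
δQ/Q = √((δw/w)² + (½·δp/p)²) = √(0.00861 + 0.00183) = 0.102
Q = 1960, so δQ = 0.102 × 1960 = 200.

200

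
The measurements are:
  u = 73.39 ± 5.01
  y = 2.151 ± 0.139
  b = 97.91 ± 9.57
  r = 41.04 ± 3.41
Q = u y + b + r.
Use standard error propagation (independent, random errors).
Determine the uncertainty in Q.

18.0

Let p = u·y = 157.9. δp/p = √((1·δu/u)² + (1·δy/y)²) = √(0.00466 + 0.00418) = 0.0940, so δp = 14.8.
Q = p + b + r: δQ = √(δp² + δb² + δr²) = √(220 + 91.6 + 11.6) = 18.0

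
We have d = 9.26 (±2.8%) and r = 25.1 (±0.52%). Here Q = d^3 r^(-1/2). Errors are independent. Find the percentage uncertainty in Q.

For a monomial Q ∝ d^3, r^(-1/2), fractional errors add in quadrature:
  (3·δd/d)² = (3×0.0280)² = 0.00706;  (−½·δr/r)² = (-0.5×0.00520)² = 6.76e-06
δQ/Q = √(0.00706) = 0.0840

8.40%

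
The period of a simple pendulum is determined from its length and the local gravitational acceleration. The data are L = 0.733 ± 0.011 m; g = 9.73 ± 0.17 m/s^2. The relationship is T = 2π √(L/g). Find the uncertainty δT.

0.0199 s

Each factor contributes (exponent × relative error)² to (δT/T)²:
  (½·δL/L)² = (0.5×0.0150)² = 5.63e-05;  (−½·δg/g)² = (-0.5×0.0175)² = 7.63e-05
δT/T = √(0.000133) = 0.0115
T = 1.72 s, so δT = 0.0115 × 1.72 = 0.0199 s.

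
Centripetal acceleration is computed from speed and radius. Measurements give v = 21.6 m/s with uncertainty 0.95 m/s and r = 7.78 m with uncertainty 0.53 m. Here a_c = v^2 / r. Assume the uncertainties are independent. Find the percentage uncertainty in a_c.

11.1%

Products/powers → add relative errors in quadrature, weighted by exponent:
  (2·δv/v)² = (2×0.0440)² = 0.00774;  (-1·δr/r)² = (-1×0.0681)² = 0.00464
δa_c/a_c = √(0.0124) = 0.111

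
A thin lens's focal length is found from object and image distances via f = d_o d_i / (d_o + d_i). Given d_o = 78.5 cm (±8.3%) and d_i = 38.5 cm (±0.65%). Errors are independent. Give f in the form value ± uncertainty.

∂f/∂d_o = (d_i/(d_o+d_i))² = 0.108;  ∂f/∂d_i = (d_o/(d_o+d_i))² = 0.450
δf = √((∂f/∂d_o · δd_o)² + (∂f/∂d_i · δd_i)²) = √(0.498 + 0.0127) = 0.714 cm
f = 25.8 cm.

25.8 ± 0.714 cm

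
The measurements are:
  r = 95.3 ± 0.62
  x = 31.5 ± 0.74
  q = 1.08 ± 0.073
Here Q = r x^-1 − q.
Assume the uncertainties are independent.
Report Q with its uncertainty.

Let p = r·x^-1 = 3.03. δp/p = √((1·δr/r)² + (-1·δx/x)²) = √(4.23e-05 + 0.000552) = 0.0244, so δp = 0.0737.
Q = p − q: δQ = √(δp² + δq²) = √(0.00544 + 0.00533) = 0.104
Q = 1.95.

1.95 ± 0.104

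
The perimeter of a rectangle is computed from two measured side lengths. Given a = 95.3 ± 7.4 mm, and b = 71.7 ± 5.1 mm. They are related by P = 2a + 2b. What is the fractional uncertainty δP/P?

0.0538

P is a linear combination, so absolute uncertainties add in quadrature:
  (2·δa)² = 219;  (2·δb)² = 104
δP = √(323) = 18.0 mm
P = 334 mm, so δP/P = 18.0/334 = 0.0538.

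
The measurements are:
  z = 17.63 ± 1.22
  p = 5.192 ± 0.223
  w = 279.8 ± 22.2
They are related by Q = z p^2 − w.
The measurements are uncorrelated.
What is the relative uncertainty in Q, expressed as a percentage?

Let h = z·p^2 = 475.2. δh/h = √((1·δz/z)² + (2·δp/p)²) = √(0.00479 + 0.00738) = 0.110, so δh = 52.4.
Q = h − w: δQ = √(δh² + δw²) = √(2750 + 493) = 56.9
Q = 195.4, so δQ/Q = 56.9/195.4 = 0.291.

29.1%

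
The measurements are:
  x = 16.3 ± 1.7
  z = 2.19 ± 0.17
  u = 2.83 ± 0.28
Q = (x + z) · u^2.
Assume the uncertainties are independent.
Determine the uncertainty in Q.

Let w = x + z = 18.5. δw = √(δx² + δz²) = √(2.89 + 0.0289) = 1.71, so δw/w = 0.0924.
Q is then a monomial in w, u:
δQ/Q = √((δw/w)² + (2·δu/u)²) = √(0.00854 + 0.0392) = 0.218
Q = 148, so δQ = 0.218 × 148 = 32.3.

32.3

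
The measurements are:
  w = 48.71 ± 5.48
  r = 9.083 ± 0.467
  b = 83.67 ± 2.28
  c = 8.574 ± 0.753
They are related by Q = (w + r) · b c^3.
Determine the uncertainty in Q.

8.58e+05

Let u = w + r = 57.79. δu = √(δw² + δr²) = √(30.0 + 0.218) = 5.50, so δu/u = 0.0952.
Q is then a monomial in u, b, c:
δQ/Q = √((δu/u)² + (1·δb/b)² + (3·δc/c)²) = √(0.00906 + 0.000743 + 0.0694) = 0.281
Q = 3.048e+06, so δQ = 0.281 × 3.048e+06 = 8.58e+05.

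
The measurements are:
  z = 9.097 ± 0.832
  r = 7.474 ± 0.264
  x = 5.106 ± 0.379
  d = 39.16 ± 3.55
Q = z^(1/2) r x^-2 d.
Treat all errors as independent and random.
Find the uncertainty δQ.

Q is a product of powers, so relative uncertainties combine in quadrature:
  (½·δz/z)² = (0.5×0.0915)² = 0.00209;  (1·δr/r)² = (1×0.0353)² = 0.00125;  (-2·δx/x)² = (-2×0.0742)² = 0.0220;  (1·δd/d)² = (1×0.0907)² = 0.00822
δQ/Q = √(0.0336) = 0.183
Q = 33.86, so δQ = 0.183 × 33.86 = 6.21.

6.21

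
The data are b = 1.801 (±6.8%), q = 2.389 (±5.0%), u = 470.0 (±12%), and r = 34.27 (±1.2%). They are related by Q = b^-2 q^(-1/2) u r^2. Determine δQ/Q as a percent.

Each factor contributes (exponent × relative error)² to (δQ/Q)²:
  (-2·δb/b)² = (-2×0.0680)² = 0.0185;  (−½·δq/q)² = (-0.5×0.0500)² = 0.000625;  (1·δu/u)² = (1×0.120)² = 0.0144;  (2·δr/r)² = (2×0.0120)² = 0.000576
δQ/Q = √(0.0341) = 0.185

18.5%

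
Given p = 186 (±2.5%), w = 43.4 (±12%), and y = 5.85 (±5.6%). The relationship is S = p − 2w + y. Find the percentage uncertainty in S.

10.9%

Sums and differences: (δS)² = Σ (cᵢ δxᵢ)².
  (δp)² = 21.6;  (2·δw)² = 108;  (δy)² = 0.107
δS = √(130) = 11.4
S = 105, so δS/S = 11.4/105 = 0.109.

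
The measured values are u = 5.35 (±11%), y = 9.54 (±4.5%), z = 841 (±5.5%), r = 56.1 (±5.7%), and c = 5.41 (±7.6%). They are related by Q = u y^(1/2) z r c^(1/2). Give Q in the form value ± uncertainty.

(1.81 ± 0.259) × 10^6

For a monomial Q ∝ u, y^(1/2), z, r, c^(1/2), fractional errors add in quadrature:
  (1·δu/u)² = (1×0.110)² = 0.0121;  (½·δy/y)² = (0.5×0.0450)² = 0.000506;  (1·δz/z)² = (1×0.0550)² = 0.00302;  (1·δr/r)² = (1×0.0570)² = 0.00325;  (½·δc/c)² = (0.5×0.0760)² = 0.00144
δQ/Q = √(0.0203) = 0.143
Q = 1.81e+06, so δQ = 0.143 × 1.81e+06 = 2.59e+05.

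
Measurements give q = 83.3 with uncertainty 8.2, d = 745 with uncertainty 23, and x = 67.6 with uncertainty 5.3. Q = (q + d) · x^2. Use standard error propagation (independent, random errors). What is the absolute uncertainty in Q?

Let u = q + d = 828. δu = √(δq² + δd²) = √(67.2 + 529) = 24.4, so δu/u = 0.0295.
Q is then a monomial in u, x:
δQ/Q = √((δu/u)² + (2·δx/x)²) = √(0.000869 + 0.0246) = 0.160
Q = 3.79e+06, so δQ = 0.160 × 3.79e+06 = 6.04e+05.

6.04e+05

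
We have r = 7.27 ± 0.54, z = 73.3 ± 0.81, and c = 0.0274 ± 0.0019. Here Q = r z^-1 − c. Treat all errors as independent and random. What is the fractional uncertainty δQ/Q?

Let p = r·z^-1 = 0.0992. δp/p = √((1·δr/r)² + (-1·δz/z)²) = √(0.00552 + 0.000122) = 0.0751, so δp = 0.00745.
Q = p − c: δQ = √(δp² + δc²) = √(5.55e-05 + 3.61e-06) = 0.00769
Q = 0.0718, so δQ/Q = 0.00769/0.0718 = 0.107.

0.107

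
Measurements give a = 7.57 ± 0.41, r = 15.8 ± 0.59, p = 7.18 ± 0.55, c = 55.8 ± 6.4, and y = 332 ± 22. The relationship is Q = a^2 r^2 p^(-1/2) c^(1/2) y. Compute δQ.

2.15e+06

Each factor contributes (exponent × relative error)² to (δQ/Q)²:
  (2·δa/a)² = (2×0.0542)² = 0.0117;  (2·δr/r)² = (2×0.0373)² = 0.00558;  (−½·δp/p)² = (-0.5×0.0766)² = 0.00147;  (½·δc/c)² = (0.5×0.115)² = 0.00329;  (1·δy/y)² = (1×0.0663)² = 0.00439
δQ/Q = √(0.0265) = 0.163
Q = 1.32e+07, so δQ = 0.163 × 1.32e+07 = 2.15e+06.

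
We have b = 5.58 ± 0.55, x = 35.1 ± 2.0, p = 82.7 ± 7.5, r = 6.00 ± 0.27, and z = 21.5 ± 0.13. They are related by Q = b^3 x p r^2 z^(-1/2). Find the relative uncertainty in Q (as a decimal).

0.327

Q is a product of powers, so relative uncertainties combine in quadrature:
  (3·δb/b)² = (3×0.0986)² = 0.0874;  (1·δx/x)² = (1×0.0570)² = 0.00325;  (1·δp/p)² = (1×0.0907)² = 0.00822;  (2·δr/r)² = (2×0.0450)² = 0.00810;  (−½·δz/z)² = (-0.5×0.00605)² = 9.14e-06
δQ/Q = √(0.107) = 0.327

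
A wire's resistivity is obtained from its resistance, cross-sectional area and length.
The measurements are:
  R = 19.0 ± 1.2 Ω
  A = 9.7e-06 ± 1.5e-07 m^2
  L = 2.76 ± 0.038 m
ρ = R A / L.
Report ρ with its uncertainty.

(6.68 ± 0.444) × 10^-5 Ω·m

ρ is a product of powers, so relative uncertainties combine in quadrature:
  (1·δR/R)² = (1×0.0632)² = 0.00399;  (1·δA/A)² = (1×0.0155)² = 0.000239;  (-1·δL/L)² = (-1×0.0138)² = 0.000190
δρ/ρ = √(0.00442) = 0.0665
ρ = 6.68e-05 Ω·m, so δρ = 0.0665 × 6.68e-05 = 4.44e-06 Ω·m.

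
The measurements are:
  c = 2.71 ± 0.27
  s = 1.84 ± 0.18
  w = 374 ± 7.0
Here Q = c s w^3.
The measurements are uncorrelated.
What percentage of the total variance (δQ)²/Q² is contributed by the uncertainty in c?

43.8%

(δQ/Q)² = (1·δc/c)² + (1·δs/s)² + (3·δw/w)²
  c term: (1×0.0996)² = 0.00993
  s term: (1×0.0978)² = 0.00957
  w term: (3×0.0187)² = 0.00315
Total = 0.0226. Share from c = 0.00993/0.0226 = 0.438.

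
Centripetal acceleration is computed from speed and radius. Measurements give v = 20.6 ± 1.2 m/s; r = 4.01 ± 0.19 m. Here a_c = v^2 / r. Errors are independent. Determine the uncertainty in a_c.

13.3 m/s^2

a_c is a product of powers, so relative uncertainties combine in quadrature:
  (2·δv/v)² = (2×0.0583)² = 0.0136;  (-1·δr/r)² = (-1×0.0474)² = 0.00225
δa_c/a_c = √(0.0158) = 0.126
a_c = 106 m/s^2, so δa_c = 0.126 × 106 = 13.3 m/s^2.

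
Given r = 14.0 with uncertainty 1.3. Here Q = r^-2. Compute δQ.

0.000948

Q ∝ r^-2, so δQ/Q = |-2| · δr/r = 2 × 0.0929 = 0.186.
Q = 0.00510, so δQ = 0.186 × 0.00510 = 0.000948.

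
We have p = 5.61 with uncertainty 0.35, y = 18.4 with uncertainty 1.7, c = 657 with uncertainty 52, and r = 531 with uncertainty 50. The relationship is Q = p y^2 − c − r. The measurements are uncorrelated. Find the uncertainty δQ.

377

Let w = p·y^2 = 1900. δw/w = √((1·δp/p)² + (2·δy/y)²) = √(0.00389 + 0.0341) = 0.195, so δw = 370.
Q = w − c − r: δQ = √(δw² + δc² + δr²) = √(1.37e+05 + 2700 + 2500) = 377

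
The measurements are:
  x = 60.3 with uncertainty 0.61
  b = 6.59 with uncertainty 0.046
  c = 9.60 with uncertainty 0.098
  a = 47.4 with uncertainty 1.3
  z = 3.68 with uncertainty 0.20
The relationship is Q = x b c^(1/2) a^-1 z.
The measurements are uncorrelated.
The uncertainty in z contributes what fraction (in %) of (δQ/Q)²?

76.1%

(δQ/Q)² = (1·δx/x)² + (1·δb/b)² + (½·δc/c)² + (-1·δa/a)² + (1·δz/z)²
  x term: (1×0.0101)² = 0.000102
  b term: (1×0.00698)² = 4.87e-05
  c term: (0.5×0.0102)² = 2.61e-05
  a term: (-1×0.0274)² = 0.000752
  z term: (1×0.0543)² = 0.00295
Total = 0.00388. Share from z = 0.00295/0.00388 = 0.761.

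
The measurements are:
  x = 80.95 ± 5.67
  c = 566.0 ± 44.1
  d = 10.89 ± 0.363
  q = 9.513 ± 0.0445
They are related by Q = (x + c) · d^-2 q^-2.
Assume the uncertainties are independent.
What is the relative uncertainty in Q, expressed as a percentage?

9.62%

Let u = x + c = 647.0. δu = √(δx² + δc²) = √(32.1 + 1940) = 44.5, so δu/u = 0.0687.
Q is then a monomial in u, d, q:
δQ/Q = √((δu/u)² + (-2·δd/d)² + (-2·δq/q)²) = √(0.00472 + 0.00444 + 8.75e-05) = 0.0962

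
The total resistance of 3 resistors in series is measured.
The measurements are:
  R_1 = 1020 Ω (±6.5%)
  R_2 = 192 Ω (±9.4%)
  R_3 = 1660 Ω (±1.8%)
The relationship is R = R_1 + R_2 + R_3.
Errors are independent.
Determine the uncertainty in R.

74.9 Ω

Absolute uncertainties add in quadrature for a linear combination:
  (δR_1)² = 4400;  (δR_2)² = 326;  (δR_3)² = 893
δR = √(5610) = 74.9 Ω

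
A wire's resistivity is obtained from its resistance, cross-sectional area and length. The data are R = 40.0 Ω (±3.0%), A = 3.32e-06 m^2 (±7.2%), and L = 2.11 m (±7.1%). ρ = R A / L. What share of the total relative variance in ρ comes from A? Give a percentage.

(δρ/ρ)² = (1·δR/R)² + (1·δA/A)² + (-1·δL/L)²
  R term: (1×0.0300)² = 0.000900
  A term: (1×0.0720)² = 0.00518
  L term: (-1×0.0710)² = 0.00504
Total = 0.0111. Share from A = 0.00518/0.0111 = 0.466.

46.6%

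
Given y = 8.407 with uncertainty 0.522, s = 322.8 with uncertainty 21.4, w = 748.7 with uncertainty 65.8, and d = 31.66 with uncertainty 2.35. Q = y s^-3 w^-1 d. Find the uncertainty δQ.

2.52e-09

Relative error in a monomial: (δQ/Q)² = Σ (nᵢ · δxᵢ/xᵢ)².
  (1·δy/y)² = (1×0.0621)² = 0.00386;  (-3·δs/s)² = (-3×0.0663)² = 0.0396;  (-1·δw/w)² = (-1×0.0879)² = 0.00772;  (1·δd/d)² = (1×0.0742)² = 0.00551
δQ/Q = √(0.0566) = 0.238
Q = 1.057e-08, so δQ = 0.238 × 1.057e-08 = 2.52e-09.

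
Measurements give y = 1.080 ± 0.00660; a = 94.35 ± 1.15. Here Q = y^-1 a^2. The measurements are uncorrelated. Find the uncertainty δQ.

207

Since Q is a product/quotient, work with relative uncertainties:
  (-1·δy/y)² = (-1×0.00611)² = 3.73e-05;  (2·δa/a)² = (2×0.0122)² = 0.000594
δQ/Q = √(0.000632) = 0.0251
Q = 8243, so δQ = 0.0251 × 8243 = 207.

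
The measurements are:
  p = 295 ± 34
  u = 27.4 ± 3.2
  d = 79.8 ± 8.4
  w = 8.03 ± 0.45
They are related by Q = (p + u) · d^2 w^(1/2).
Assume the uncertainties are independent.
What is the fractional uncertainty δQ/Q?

Let h = p + u = 322. δh = √(δp² + δu²) = √(1160 + 10.2) = 34.2, so δh/h = 0.106.
Q is then a monomial in h, d, w:
δQ/Q = √((δh/h)² + (2·δd/d)² + (½·δw/w)²) = √(0.0112 + 0.0443 + 0.000785) = 0.237

0.237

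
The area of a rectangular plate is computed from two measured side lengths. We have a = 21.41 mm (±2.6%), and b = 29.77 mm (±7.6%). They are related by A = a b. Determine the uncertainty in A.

For a monomial A ∝ a, b, fractional errors add in quadrature:
  (1·δa/a)² = (1×0.0260)² = 0.000676;  (1·δb/b)² = (1×0.0760)² = 0.00578
δA/A = √(0.00645) = 0.0803
A = 637.4 mm^2, so δA = 0.0803 × 637.4 = 51.2 mm^2.

51.2 mm^2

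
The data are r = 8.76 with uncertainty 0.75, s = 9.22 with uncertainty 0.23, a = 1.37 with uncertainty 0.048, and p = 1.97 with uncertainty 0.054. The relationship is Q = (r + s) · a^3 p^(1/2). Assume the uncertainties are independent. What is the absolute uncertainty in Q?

Let u = r + s = 18.0. δu = √(δr² + δs²) = √(0.562 + 0.0529) = 0.784, so δu/u = 0.0436.
Q is then a monomial in u, a, p:
δQ/Q = √((δu/u)² + (3·δa/a)² + (½·δp/p)²) = √(0.00190 + 0.0110 + 0.000188) = 0.115
Q = 64.9, so δQ = 0.115 × 64.9 = 7.44.

7.44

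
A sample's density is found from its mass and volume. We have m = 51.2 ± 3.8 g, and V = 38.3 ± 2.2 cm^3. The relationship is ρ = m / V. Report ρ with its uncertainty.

Products/powers → add relative errors in quadrature, weighted by exponent:
  (1·δm/m)² = (1×0.0742)² = 0.00551;  (-1·δV/V)² = (-1×0.0574)² = 0.00330
δρ/ρ = √(0.00881) = 0.0939
ρ = 1.34 g/cm^3, so δρ = 0.0939 × 1.34 = 0.125 g/cm^3.

1.34 ± 0.125 g/cm^3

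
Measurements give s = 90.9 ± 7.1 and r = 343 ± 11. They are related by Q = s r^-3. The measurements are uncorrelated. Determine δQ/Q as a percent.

12.4%

Since Q is a product/quotient, work with relative uncertainties:
  (1·δs/s)² = (1×0.0781)² = 0.00610;  (-3·δr/r)² = (-3×0.0321)² = 0.00926
δQ/Q = √(0.0154) = 0.124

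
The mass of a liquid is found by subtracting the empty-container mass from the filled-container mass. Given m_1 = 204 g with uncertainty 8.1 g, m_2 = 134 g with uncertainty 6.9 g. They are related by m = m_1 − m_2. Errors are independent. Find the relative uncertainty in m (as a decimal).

0.152

Sums and differences: (δm)² = Σ (cᵢ δxᵢ)².
  (δm_1)² = 65.6;  (δm_2)² = 47.6
δm = √(113) = 10.6 g
m = 70.0 g, so δm/m = 10.6/70.0 = 0.152.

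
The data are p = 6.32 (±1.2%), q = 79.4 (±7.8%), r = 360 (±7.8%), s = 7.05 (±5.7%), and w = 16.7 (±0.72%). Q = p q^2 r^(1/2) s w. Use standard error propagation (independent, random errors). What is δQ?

1.52e+07

For a monomial Q ∝ p, q^2, r^(1/2), s, w, fractional errors add in quadrature:
  (1·δp/p)² = (1×0.0120)² = 0.000144;  (2·δq/q)² = (2×0.0780)² = 0.0243;  (½·δr/r)² = (0.5×0.0780)² = 0.00152;  (1·δs/s)² = (1×0.0570)² = 0.00325;  (1·δw/w)² = (1×0.00720)² = 5.18e-05
δQ/Q = √(0.0293) = 0.171
Q = 8.9e+07, so δQ = 0.171 × 8.9e+07 = 1.52e+07.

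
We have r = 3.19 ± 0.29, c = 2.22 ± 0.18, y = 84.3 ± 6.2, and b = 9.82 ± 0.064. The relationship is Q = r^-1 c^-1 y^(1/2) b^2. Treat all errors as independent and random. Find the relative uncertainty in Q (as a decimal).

Since Q is a product/quotient, work with relative uncertainties:
  (-1·δr/r)² = (-1×0.0909)² = 0.00826;  (-1·δc/c)² = (-1×0.0811)² = 0.00657;  (½·δy/y)² = (0.5×0.0735)² = 0.00135;  (2·δb/b)² = (2×0.00652)² = 0.000170
δQ/Q = √(0.0164) = 0.128

0.128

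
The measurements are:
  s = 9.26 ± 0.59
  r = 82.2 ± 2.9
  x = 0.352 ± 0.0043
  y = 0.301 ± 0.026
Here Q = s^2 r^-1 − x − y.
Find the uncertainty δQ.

0.140

Let p = s^2·r^-1 = 1.04. δp/p = √((2·δs/s)² + (-1·δr/r)²) = √(0.0162 + 0.00124) = 0.132, so δp = 0.138.
Q = p − x − y: δQ = √(δp² + δx² + δy²) = √(0.0190 + 1.85e-05 + 0.000676) = 0.140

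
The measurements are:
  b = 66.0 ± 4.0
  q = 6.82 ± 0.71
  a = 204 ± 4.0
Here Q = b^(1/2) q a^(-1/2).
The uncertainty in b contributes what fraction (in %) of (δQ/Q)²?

(δQ/Q)² = (½·δb/b)² + (1·δq/q)² + (−½·δa/a)²
  b term: (0.5×0.0606)² = 0.000918
  q term: (1×0.104)² = 0.0108
  a term: (-0.5×0.0196)² = 9.61e-05
Total = 0.0119. Share from b = 0.000918/0.0119 = 0.0775.

7.75%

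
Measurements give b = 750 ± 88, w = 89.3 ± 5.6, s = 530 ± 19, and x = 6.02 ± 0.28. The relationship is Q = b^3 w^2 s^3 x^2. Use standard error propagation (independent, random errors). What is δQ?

Each factor contributes (exponent × relative error)² to (δQ/Q)²:
  (3·δb/b)² = (3×0.117)² = 0.124;  (2·δw/w)² = (2×0.0627)² = 0.0157;  (3·δs/s)² = (3×0.0358)² = 0.0116;  (2·δx/x)² = (2×0.0465)² = 0.00865
δQ/Q = √(0.160) = 0.400
Q = 1.82e+22, so δQ = 0.400 × 1.82e+22 = 7.26e+21.

7.26e+21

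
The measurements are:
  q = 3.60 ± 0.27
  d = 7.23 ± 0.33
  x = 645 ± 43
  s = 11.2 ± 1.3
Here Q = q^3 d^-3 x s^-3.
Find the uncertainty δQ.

Each factor contributes (exponent × relative error)² to (δQ/Q)²:
  (3·δq/q)² = (3×0.0750)² = 0.0506;  (-3·δd/d)² = (-3×0.0456)² = 0.0187;  (1·δx/x)² = (1×0.0667)² = 0.00444;  (-3·δs/s)² = (-3×0.116)² = 0.121
δQ/Q = √(0.195) = 0.442
Q = 0.0567, so δQ = 0.442 × 0.0567 = 0.0250.

0.0250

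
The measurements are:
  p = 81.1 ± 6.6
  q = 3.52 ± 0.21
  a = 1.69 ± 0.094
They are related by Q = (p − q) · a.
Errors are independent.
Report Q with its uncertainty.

131 ± 13.3

Let u = p − q = 77.6. δu = √(δp² + δq²) = √(43.6 + 0.0441) = 6.60, so δu/u = 0.0851.
Q is then a monomial in u, a:
δQ/Q = √((δu/u)² + (1·δa/a)²) = √(0.00724 + 0.00309) = 0.102
Q = 131, so δQ = 0.102 × 131 = 13.3.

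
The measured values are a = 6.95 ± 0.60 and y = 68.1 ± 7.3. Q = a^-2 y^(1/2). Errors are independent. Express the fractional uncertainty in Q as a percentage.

Each factor contributes (exponent × relative error)² to (δQ/Q)²:
  (-2·δa/a)² = (-2×0.0863)² = 0.0298;  (½·δy/y)² = (0.5×0.107)² = 0.00287
δQ/Q = √(0.0327) = 0.181

18.1%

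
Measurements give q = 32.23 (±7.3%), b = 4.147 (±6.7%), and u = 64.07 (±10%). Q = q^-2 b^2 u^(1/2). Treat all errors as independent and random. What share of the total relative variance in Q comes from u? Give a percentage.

(δQ/Q)² = (-2·δq/q)² + (2·δb/b)² + (½·δu/u)²
  q term: (-2×0.0730)² = 0.0213
  b term: (2×0.0670)² = 0.0180
  u term: (0.5×0.100)² = 0.00250
Total = 0.0418. Share from u = 0.00250/0.0418 = 0.0598.

5.98%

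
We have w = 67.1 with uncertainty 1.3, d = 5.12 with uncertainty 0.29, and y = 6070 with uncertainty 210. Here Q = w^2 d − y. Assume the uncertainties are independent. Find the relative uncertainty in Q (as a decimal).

0.0940

Let p = w^2·d = 23100. δp/p = √((2·δw/w)² + (1·δd/d)²) = √(0.00150 + 0.00321) = 0.0686, so δp = 1580.
Q = p − y: δQ = √(δp² + δy²) = √(2.5e+06 + 44100) = 1600
Q = 17000, so δQ/Q = 1600/17000 = 0.0940.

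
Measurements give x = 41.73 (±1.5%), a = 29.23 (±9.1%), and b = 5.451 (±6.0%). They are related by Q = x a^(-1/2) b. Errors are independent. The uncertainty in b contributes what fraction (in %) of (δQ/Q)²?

(δQ/Q)² = (1·δx/x)² + (−½·δa/a)² + (1·δb/b)²
  x term: (1×0.0150)² = 0.000225
  a term: (-0.5×0.0910)² = 0.00207
  b term: (1×0.0600)² = 0.00360
Total = 0.00590. Share from b = 0.00360/0.00590 = 0.611.

61.1%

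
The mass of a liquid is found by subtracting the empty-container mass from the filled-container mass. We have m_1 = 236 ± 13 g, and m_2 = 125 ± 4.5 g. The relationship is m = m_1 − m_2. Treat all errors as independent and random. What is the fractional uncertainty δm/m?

Sums and differences: (δm)² = Σ (cᵢ δxᵢ)².
  (δm_1)² = 169;  (δm_2)² = 20.2
δm = √(189) = 13.8 g
m = 111 g, so δm/m = 13.8/111 = 0.124.

0.124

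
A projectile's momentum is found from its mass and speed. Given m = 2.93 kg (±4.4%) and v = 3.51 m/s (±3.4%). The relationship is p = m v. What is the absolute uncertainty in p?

0.572 kg·m/s

Relative error in a monomial: (δp/p)² = Σ (nᵢ · δxᵢ/xᵢ)².
  (1·δm/m)² = (1×0.0440)² = 0.00194;  (1·δv/v)² = (1×0.0340)² = 0.00116
δp/p = √(0.00309) = 0.0556
p = 10.3 kg·m/s, so δp = 0.0556 × 10.3 = 0.572 kg·m/s.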